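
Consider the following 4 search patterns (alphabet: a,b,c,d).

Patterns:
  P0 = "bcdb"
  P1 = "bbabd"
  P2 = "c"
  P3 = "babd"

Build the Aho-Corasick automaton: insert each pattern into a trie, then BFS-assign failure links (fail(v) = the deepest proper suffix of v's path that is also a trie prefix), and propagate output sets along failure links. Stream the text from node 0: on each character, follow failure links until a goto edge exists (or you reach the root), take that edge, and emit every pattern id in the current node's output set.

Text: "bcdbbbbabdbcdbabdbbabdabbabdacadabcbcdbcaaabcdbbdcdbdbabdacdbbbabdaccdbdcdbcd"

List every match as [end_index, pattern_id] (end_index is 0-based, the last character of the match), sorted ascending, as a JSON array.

Construct AC machine:
Trie (insert patterns):
  n0 'ε': b→1 c→9
  n1 'b': a→10 b→5 c→2
  n2 'bc': d→3
  n3 'bcd': b→4
  n4 'bcdb': ·  ←P0
  n5 'bb': a→6
  n6 'bba': b→7
  n7 'bbab': d→8
  n8 'bbabd': ·  ←P1
  n9 'c': ·  ←P2
  n10 'ba': b→11
  n11 'bab': d→12
  n12 'babd': ·  ←P3

Failure links (BFS by depth):
  fail(1) 'b': from fail(0)=0 chase 'b': 0 ⇒ 0;  out=∅∪out(0)=∅
  fail(9) 'c': from fail(0)=0 chase 'c': 0 ⇒ 0;  out={2}∪out(0)={2}
  fail(2) 'bc': from fail(1)=0 chase 'c': 0 ⇒ 9;  out=∅∪out(9)={2}
  fail(5) 'bb': from fail(1)=0 chase 'b': 0 ⇒ 1;  out=∅∪out(1)=∅
  fail(10) 'ba': from fail(1)=0 chase 'a': 0 ⇒ 0;  out=∅∪out(0)=∅
  fail(3) 'bcd': from fail(2)=9 chase 'd': 9→0 ⇒ 0;  out=∅∪out(0)=∅
  fail(6) 'bba': from fail(5)=1 chase 'a': 1 ⇒ 10;  out=∅∪out(10)=∅
  fail(11) 'bab': from fail(10)=0 chase 'b': 0 ⇒ 1;  out=∅∪out(1)=∅
  fail(4) 'bcdb': from fail(3)=0 chase 'b': 0 ⇒ 1;  out={0}∪out(1)={0}
  fail(7) 'bbab': from fail(6)=10 chase 'b': 10 ⇒ 11;  out=∅∪out(11)=∅
  fail(12) 'babd': from fail(11)=1 chase 'd': 1→0 ⇒ 0;  out={3}∪out(0)={3}
  fail(8) 'bbabd': from fail(7)=11 chase 'd': 11 ⇒ 12;  out={1}∪out(12)={1,3}

Text stream:
[0] read 'b'  n0⇒n1
[1] read 'c'  n1⇒n2  ** P2@[1:1]
[2] read 'd'  n2⇒n3
[3] read 'b'  n3⇒n4  ** P0@[0:3]
[4] read 'b'  n4⇒n5 ·f
[5] read 'b'  n5⇒n5 ·f
[6] read 'b'  n5⇒n5 ·f
[7] read 'a'  n5⇒n6
[8] read 'b'  n6⇒n7
[9] read 'd'  n7⇒n8  ** P1@[5:9],P3@[6:9]
[10] read 'b'  n8⇒n1 ·f
[11] read 'c'  n1⇒n2  ** P2@[11:11]
[12] read 'd'  n2⇒n3
[13] read 'b'  n3⇒n4  ** P0@[10:13]
[14] read 'a'  n4⇒n10 ·f
[15] read 'b'  n10⇒n11
[16] read 'd'  n11⇒n12  ** P3@[13:16]
[17] read 'b'  n12⇒n1 ·f
[18] read 'b'  n1⇒n5
[19] read 'a'  n5⇒n6
[20] read 'b'  n6⇒n7
[21] read 'd'  n7⇒n8  ** P1@[17:21],P3@[18:21]
[22] read 'a'  n8⇒n0 ·f
[23] read 'b'  n0⇒n1
[24] read 'b'  n1⇒n5
[25] read 'a'  n5⇒n6
[26] read 'b'  n6⇒n7
[27] read 'd'  n7⇒n8  ** P1@[23:27],P3@[24:27]
[28] read 'a'  n8⇒n0 ·f
[29] read 'c'  n0⇒n9  ** P2@[29:29]
[30] read 'a'  n9⇒n0 ·f
[31] read 'd'  n0⇒n0
[32] read 'a'  n0⇒n0
[33] read 'b'  n0⇒n1
[34] read 'c'  n1⇒n2  ** P2@[34:34]
[35] read 'b'  n2⇒n1 ·f
[36] read 'c'  n1⇒n2  ** P2@[36:36]
[37] read 'd'  n2⇒n3
[38] read 'b'  n3⇒n4  ** P0@[35:38]
[39] read 'c'  n4⇒n2 ·f  ** P2@[39:39]
[40] read 'a'  n2⇒n0 ·f
[41] read 'a'  n0⇒n0
[42] read 'a'  n0⇒n0
[43] read 'b'  n0⇒n1
[44] read 'c'  n1⇒n2  ** P2@[44:44]
[45] read 'd'  n2⇒n3
[46] read 'b'  n3⇒n4  ** P0@[43:46]
[47] read 'b'  n4⇒n5 ·f
[48] read 'd'  n5⇒n0 ·f
[49] read 'c'  n0⇒n9  ** P2@[49:49]
[50] read 'd'  n9⇒n0 ·f
[51] read 'b'  n0⇒n1
[52] read 'd'  n1⇒n0 ·f
[53] read 'b'  n0⇒n1
[54] read 'a'  n1⇒n10
[55] read 'b'  n10⇒n11
[56] read 'd'  n11⇒n12  ** P3@[53:56]
[57] read 'a'  n12⇒n0 ·f
[58] read 'c'  n0⇒n9  ** P2@[58:58]
[59] read 'd'  n9⇒n0 ·f
[60] read 'b'  n0⇒n1
[61] read 'b'  n1⇒n5
[62] read 'b'  n5⇒n5 ·f
[63] read 'a'  n5⇒n6
[64] read 'b'  n6⇒n7
[65] read 'd'  n7⇒n8  ** P1@[61:65],P3@[62:65]
[66] read 'a'  n8⇒n0 ·f
[67] read 'c'  n0⇒n9  ** P2@[67:67]
[68] read 'c'  n9⇒n9 ·f  ** P2@[68:68]
[69] read 'd'  n9⇒n0 ·f
[70] read 'b'  n0⇒n1
[71] read 'd'  n1⇒n0 ·f
[72] read 'c'  n0⇒n9  ** P2@[72:72]
[73] read 'd'  n9⇒n0 ·f
[74] read 'b'  n0⇒n1
[75] read 'c'  n1⇒n2  ** P2@[75:75]
[76] read 'd'  n2⇒n3

All matches (sorted): [[1,2],[3,0],[9,1],[9,3],[11,2],[13,0],[16,3],[21,1],[21,3],[27,1],[27,3],[29,2],[34,2],[36,2],[38,0],[39,2],[44,2],[46,0],[49,2],[56,3],[58,2],[65,1],[65,3],[67,2],[68,2],[72,2],[75,2]]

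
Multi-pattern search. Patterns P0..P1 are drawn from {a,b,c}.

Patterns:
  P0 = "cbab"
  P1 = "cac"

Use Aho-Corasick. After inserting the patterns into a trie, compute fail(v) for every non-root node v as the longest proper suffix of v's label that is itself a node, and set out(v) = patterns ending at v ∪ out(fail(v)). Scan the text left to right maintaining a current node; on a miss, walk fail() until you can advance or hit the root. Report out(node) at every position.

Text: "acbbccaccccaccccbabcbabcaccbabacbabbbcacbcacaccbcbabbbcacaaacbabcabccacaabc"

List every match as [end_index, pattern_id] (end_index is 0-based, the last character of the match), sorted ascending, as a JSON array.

Construct AC machine:
Trie nodes:
  0='ε' goto c→1
  1='c' goto a→5 b→2
  2='cb' goto a→3
  3='cba' goto b→4
  4='cbab' goto ·  [P0 ends]
  5='ca' goto c→6
  6='cac' goto ·  [P1 ends]

BFS fail/out derivation:
  fail(1) 'c': from fail(0)=0 chase 'c': 0 ⇒ 0;  out=∅∪out(0)=∅
  fail(2) 'cb': from fail(1)=0 chase 'b': 0 ⇒ 0;  out=∅∪out(0)=∅
  fail(5) 'ca': from fail(1)=0 chase 'a': 0 ⇒ 0;  out=∅∪out(0)=∅
  fail(3) 'cba': from fail(2)=0 chase 'a': 0 ⇒ 0;  out=∅∪out(0)=∅
  fail(6) 'cac': from fail(5)=0 chase 'c': 0 ⇒ 1;  out={1}∪out(1)={1}
  fail(4) 'cbab': from fail(3)=0 chase 'b': 0 ⇒ 0;  out={0}∪out(0)={0}

Text stream:
pos 0 'a': at 0
pos 1 'c': at 1
pos 2 'b': at 2
pos 3 'b': at 0 ·f
pos 4 'c': at 1
pos 5 'c': at 1 ·f
pos 6 'a': at 5
pos 7 'c': at 6  → match P1@[5:7]
pos 8 'c': at 1 ·f
pos 9 'c': at 1 ·f
pos 10 'c': at 1 ·f
pos 11 'a': at 5
pos 12 'c': at 6  → match P1@[10:12]
pos 13 'c': at 1 ·f
pos 14 'c': at 1 ·f
pos 15 'c': at 1 ·f
pos 16 'b': at 2
pos 17 'a': at 3
pos 18 'b': at 4  → match P0@[15:18]
pos 19 'c': at 1 ·f
pos 20 'b': at 2
pos 21 'a': at 3
pos 22 'b': at 4  → match P0@[19:22]
pos 23 'c': at 1 ·f
pos 24 'a': at 5
pos 25 'c': at 6  → match P1@[23:25]
pos 26 'c': at 1 ·f
pos 27 'b': at 2
pos 28 'a': at 3
pos 29 'b': at 4  → match P0@[26:29]
pos 30 'a': at 0 ·f
pos 31 'c': at 1
pos 32 'b': at 2
pos 33 'a': at 3
pos 34 'b': at 4  → match P0@[31:34]
pos 35 'b': at 0 ·f
pos 36 'b': at 0
pos 37 'c': at 1
pos 38 'a': at 5
pos 39 'c': at 6  → match P1@[37:39]
pos 40 'b': at 2 ·f
pos 41 'c': at 1 ·f
pos 42 'a': at 5
pos 43 'c': at 6  → match P1@[41:43]
pos 44 'a': at 5 ·f
pos 45 'c': at 6  → match P1@[43:45]
pos 46 'c': at 1 ·f
pos 47 'b': at 2
pos 48 'c': at 1 ·f
pos 49 'b': at 2
pos 50 'a': at 3
pos 51 'b': at 4  → match P0@[48:51]
pos 52 'b': at 0 ·f
pos 53 'b': at 0
pos 54 'c': at 1
pos 55 'a': at 5
pos 56 'c': at 6  → match P1@[54:56]
pos 57 'a': at 5 ·f
pos 58 'a': at 0 ·f
pos 59 'a': at 0
pos 60 'c': at 1
pos 61 'b': at 2
pos 62 'a': at 3
pos 63 'b': at 4  → match P0@[60:63]
pos 64 'c': at 1 ·f
pos 65 'a': at 5
pos 66 'b': at 0 ·f
pos 67 'c': at 1
pos 68 'c': at 1 ·f
pos 69 'a': at 5
pos 70 'c': at 6  → match P1@[68:70]
pos 71 'a': at 5 ·f
pos 72 'a': at 0 ·f
pos 73 'b': at 0
pos 74 'c': at 1

Matches: [[7,1],[12,1],[18,0],[22,0],[25,1],[29,0],[34,0],[39,1],[43,1],[45,1],[51,0],[56,1],[63,0],[70,1]]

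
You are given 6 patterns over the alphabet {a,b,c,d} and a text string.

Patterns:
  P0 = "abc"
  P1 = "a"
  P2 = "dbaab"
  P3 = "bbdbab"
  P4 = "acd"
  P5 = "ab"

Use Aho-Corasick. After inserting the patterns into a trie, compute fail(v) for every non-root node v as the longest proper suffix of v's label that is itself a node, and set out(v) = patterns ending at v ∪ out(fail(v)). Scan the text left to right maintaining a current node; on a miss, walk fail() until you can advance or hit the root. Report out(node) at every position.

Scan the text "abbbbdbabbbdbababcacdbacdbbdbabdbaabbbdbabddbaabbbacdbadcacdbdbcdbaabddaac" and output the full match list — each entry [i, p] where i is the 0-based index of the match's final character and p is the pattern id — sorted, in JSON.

Construct AC machine:
Trie (insert patterns):
  0='ε' goto a→1 b→9 d→4
  1='a' goto b→2 c→15  [P1 ends]
  2='ab' goto c→3  [P5 ends]
  3='abc' goto ·  [P0 ends]
  4='d' goto b→5
  5='db' goto a→6
  6='dba' goto a→7
  7='dbaa' goto b→8
  8='dbaab' goto ·  [P2 ends]
  9='b' goto b→10
  10='bb' goto d→11
  11='bbd' goto b→12
  12='bbdb' goto a→13
  13='bbdba' goto b→14
  14='bbdbab' goto ·  [P3 ends]
  15='ac' goto d→16
  16='acd' goto ·  [P4 ends]

BFS fail/out derivation:
  fail(1) 'a': from fail(0)=0 chase 'a': 0 ⇒ 0;  out={1}∪out(0)={1}
  fail(4) 'd': from fail(0)=0 chase 'd': 0 ⇒ 0;  out=∅∪out(0)=∅
  fail(9) 'b': from fail(0)=0 chase 'b': 0 ⇒ 0;  out=∅∪out(0)=∅
  fail(2) 'ab': from fail(1)=0 chase 'b': 0 ⇒ 9;  out={5}∪out(9)={5}
  fail(5) 'db': from fail(4)=0 chase 'b': 0 ⇒ 9;  out=∅∪out(9)=∅
  fail(10) 'bb': from fail(9)=0 chase 'b': 0 ⇒ 9;  out=∅∪out(9)=∅
  fail(15) 'ac': from fail(1)=0 chase 'c': 0 ⇒ 0;  out=∅∪out(0)=∅
  fail(3) 'abc': from fail(2)=9 chase 'c': 9→0 ⇒ 0;  out={0}∪out(0)={0}
  fail(6) 'dba': from fail(5)=9 chase 'a': 9→0 ⇒ 1;  out=∅∪out(1)={1}
  fail(11) 'bbd': from fail(10)=9 chase 'd': 9→0 ⇒ 4;  out=∅∪out(4)=∅
  fail(16) 'acd': from fail(15)=0 chase 'd': 0 ⇒ 4;  out={4}∪out(4)={4}
  fail(7) 'dbaa': from fail(6)=1 chase 'a': 1→0 ⇒ 1;  out=∅∪out(1)={1}
  fail(12) 'bbdb': from fail(11)=4 chase 'b': 4 ⇒ 5;  out=∅∪out(5)=∅
  fail(8) 'dbaab': from fail(7)=1 chase 'b': 1 ⇒ 2;  out={2}∪out(2)={2,5}
  fail(13) 'bbdba': from fail(12)=5 chase 'a': 5 ⇒ 6;  out=∅∪out(6)={1}
  fail(14) 'bbdbab': from fail(13)=6 chase 'b': 6→1 ⇒ 2;  out={3}∪out(2)={3,5}

Run:
i=0 'a': node 0→1  → match P1@[0:0]
i=1 'b': node 1→2  → match P5@[0:1]
i=2 'b': node 2→10 (via fail)
i=3 'b': node 10→10 (via fail)
i=4 'b': node 10→10 (via fail)
i=5 'd': node 10→11
i=6 'b': node 11→12
i=7 'a': node 12→13  → match P1@[7:7]
i=8 'b': node 13→14  → match P3@[3:8],P5@[7:8]
i=9 'b': node 14→10 (via fail)
i=10 'b': node 10→10 (via fail)
i=11 'd': node 10→11
i=12 'b': node 11→12
i=13 'a': node 12→13  → match P1@[13:13]
i=14 'b': node 13→14  → match P3@[9:14],P5@[13:14]
i=15 'a': node 14→1 (via fail)  → match P1@[15:15]
i=16 'b': node 1→2  → match P5@[15:16]
i=17 'c': node 2→3  → match P0@[15:17]
i=18 'a': node 3→1 (via fail)  → match P1@[18:18]
i=19 'c': node 1→15
i=20 'd': node 15→16  → match P4@[18:20]
i=21 'b': node 16→5 (via fail)
i=22 'a': node 5→6  → match P1@[22:22]
i=23 'c': node 6→15 (via fail)
i=24 'd': node 15→16  → match P4@[22:24]
i=25 'b': node 16→5 (via fail)
i=26 'b': node 5→10 (via fail)
i=27 'd': node 10→11
i=28 'b': node 11→12
i=29 'a': node 12→13  → match P1@[29:29]
i=30 'b': node 13→14  → match P3@[25:30],P5@[29:30]
i=31 'd': node 14→4 (via fail)
i=32 'b': node 4→5
i=33 'a': node 5→6  → match P1@[33:33]
i=34 'a': node 6→7  → match P1@[34:34]
i=35 'b': node 7→8  → match P2@[31:35],P5@[34:35]
i=36 'b': node 8→10 (via fail)
i=37 'b': node 10→10 (via fail)
i=38 'd': node 10→11
i=39 'b': node 11→12
i=40 'a': node 12→13  → match P1@[40:40]
i=41 'b': node 13→14  → match P3@[36:41],P5@[40:41]
i=42 'd': node 14→4 (via fail)
i=43 'd': node 4→4 (via fail)
i=44 'b': node 4→5
i=45 'a': node 5→6  → match P1@[45:45]
i=46 'a': node 6→7  → match P1@[46:46]
i=47 'b': node 7→8  → match P2@[43:47],P5@[46:47]
i=48 'b': node 8→10 (via fail)
i=49 'b': node 10→10 (via fail)
i=50 'a': node 10→1 (via fail)  → match P1@[50:50]
i=51 'c': node 1→15
i=52 'd': node 15→16  → match P4@[50:52]
i=53 'b': node 16→5 (via fail)
i=54 'a': node 5→6  → match P1@[54:54]
i=55 'd': node 6→4 (via fail)
i=56 'c': node 4→0 (via fail)
i=57 'a': node 0→1  → match P1@[57:57]
i=58 'c': node 1→15
i=59 'd': node 15→16  → match P4@[57:59]
i=60 'b': node 16→5 (via fail)
i=61 'd': node 5→4 (via fail)
i=62 'b': node 4→5
i=63 'c': node 5→0 (via fail)
i=64 'd': node 0→4
i=65 'b': node 4→5
i=66 'a': node 5→6  → match P1@[66:66]
i=67 'a': node 6→7  → match P1@[67:67]
i=68 'b': node 7→8  → match P2@[64:68],P5@[67:68]
i=69 'd': node 8→4 (via fail)
i=70 'd': node 4→4 (via fail)
i=71 'a': node 4→1 (via fail)  → match P1@[71:71]
i=72 'a': node 1→1 (via fail)  → match P1@[72:72]
i=73 'c': node 1→15

Result: [[0,1],[1,5],[7,1],[8,3],[8,5],[13,1],[14,3],[14,5],[15,1],[16,5],[17,0],[18,1],[20,4],[22,1],[24,4],[29,1],[30,3],[30,5],[33,1],[34,1],[35,2],[35,5],[40,1],[41,3],[41,5],[45,1],[46,1],[47,2],[47,5],[50,1],[52,4],[54,1],[57,1],[59,4],[66,1],[67,1],[68,2],[68,5],[71,1],[72,1]]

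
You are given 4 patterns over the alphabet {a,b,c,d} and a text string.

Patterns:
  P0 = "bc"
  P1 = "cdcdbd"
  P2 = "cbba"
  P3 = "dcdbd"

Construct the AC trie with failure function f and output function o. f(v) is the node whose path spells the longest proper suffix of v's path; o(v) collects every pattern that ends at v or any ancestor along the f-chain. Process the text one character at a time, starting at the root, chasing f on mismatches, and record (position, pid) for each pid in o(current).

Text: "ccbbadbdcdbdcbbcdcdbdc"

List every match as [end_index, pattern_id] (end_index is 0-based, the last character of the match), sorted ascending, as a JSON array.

Construct AC machine:
Trie (insert patterns):
  0='ε' goto b→1 c→3 d→12
  1='b' goto c→2
  2='bc' goto ·  ←P0
  3='c' goto b→9 d→4
  4='cd' goto c→5
  5='cdc' goto d→6
  6='cdcd' goto b→7
  7='cdcdb' goto d→8
  8='cdcdbd' goto ·  ←P1
  9='cb' goto b→10
  10='cbb' goto a→11
  11='cbba' goto ·  ←P2
  12='d' goto c→13
  13='dc' goto d→14
  14='dcd' goto b→15
  15='dcdb' goto d→16
  16='dcdbd' goto ·  ←P3

BFS fail/out derivation:
  fail(1) 'b': from fail(0)=0 chase 'b': 0 ⇒ 0;  out=∅∪out(0)=∅
  fail(3) 'c': from fail(0)=0 chase 'c': 0 ⇒ 0;  out=∅∪out(0)=∅
  fail(12) 'd': from fail(0)=0 chase 'd': 0 ⇒ 0;  out=∅∪out(0)=∅
  fail(2) 'bc': from fail(1)=0 chase 'c': 0 ⇒ 3;  out={0}∪out(3)={0}
  fail(4) 'cd': from fail(3)=0 chase 'd': 0 ⇒ 12;  out=∅∪out(12)=∅
  fail(9) 'cb': from fail(3)=0 chase 'b': 0 ⇒ 1;  out=∅∪out(1)=∅
  fail(13) 'dc': from fail(12)=0 chase 'c': 0 ⇒ 3;  out=∅∪out(3)=∅
  fail(5) 'cdc': from fail(4)=12 chase 'c': 12 ⇒ 13;  out=∅∪out(13)=∅
  fail(10) 'cbb': from fail(9)=1 chase 'b': 1→0 ⇒ 1;  out=∅∪out(1)=∅
  fail(14) 'dcd': from fail(13)=3 chase 'd': 3 ⇒ 4;  out=∅∪out(4)=∅
  fail(6) 'cdcd': from fail(5)=13 chase 'd': 13 ⇒ 14;  out=∅∪out(14)=∅
  fail(11) 'cbba': from fail(10)=1 chase 'a': 1→0 ⇒ 0;  out={2}∪out(0)={2}
  fail(15) 'dcdb': from fail(14)=4 chase 'b': 4→12→0 ⇒ 1;  out=∅∪out(1)=∅
  fail(7) 'cdcdb': from fail(6)=14 chase 'b': 14 ⇒ 15;  out=∅∪out(15)=∅
  fail(16) 'dcdbd': from fail(15)=1 chase 'd': 1→0 ⇒ 12;  out={3}∪out(12)={3}
  fail(8) 'cdcdbd': from fail(7)=15 chase 'd': 15 ⇒ 16;  out={1}∪out(16)={1,3}

Run:
pos 0 'c': at 3
pos 1 'c': at 3 (via fail)
pos 2 'b': at 9
pos 3 'b': at 10
pos 4 'a': at 11  ** P2@[1:4]
pos 5 'd': at 12 (via fail)
pos 6 'b': at 1 (via fail)
pos 7 'd': at 12 (via fail)
pos 8 'c': at 13
pos 9 'd': at 14
pos 10 'b': at 15
pos 11 'd': at 16  ** P3@[7:11]
pos 12 'c': at 13 (via fail)
pos 13 'b': at 9 (via fail)
pos 14 'b': at 10
pos 15 'c': at 2 (via fail)  ** P0@[14:15]
pos 16 'd': at 4 (via fail)
pos 17 'c': at 5
pos 18 'd': at 6
pos 19 'b': at 7
pos 20 'd': at 8  ** P1@[15:20],P3@[16:20]
pos 21 'c': at 13 (via fail)

All matches (sorted): [[4,2],[11,3],[15,0],[20,1],[20,3]]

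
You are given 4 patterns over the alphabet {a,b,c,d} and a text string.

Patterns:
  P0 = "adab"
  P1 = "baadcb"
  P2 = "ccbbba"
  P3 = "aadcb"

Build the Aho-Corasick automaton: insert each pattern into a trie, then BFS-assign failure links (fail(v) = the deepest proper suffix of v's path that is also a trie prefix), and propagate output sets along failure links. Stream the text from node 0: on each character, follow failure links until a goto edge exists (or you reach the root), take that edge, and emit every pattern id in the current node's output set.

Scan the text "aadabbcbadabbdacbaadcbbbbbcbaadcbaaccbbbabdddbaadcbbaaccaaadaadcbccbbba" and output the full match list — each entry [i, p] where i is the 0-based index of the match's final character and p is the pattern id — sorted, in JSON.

Construct AC machine:
Trie nodes:
  0='ε' goto a→1 b→5 c→11
  1='a' goto a→17 d→2
  2='ad' goto a→3
  3='ada' goto b→4
  4='adab' goto ·  [P0 ends]
  5='b' goto a→6
  6='ba' goto a→7
  7='baa' goto d→8
  8='baad' goto c→9
  9='baadc' goto b→10
  10='baadcb' goto ·  [P1 ends]
  11='c' goto c→12
  12='cc' goto b→13
  13='ccb' goto b→14
  14='ccbb' goto b→15
  15='ccbbb' goto a→16
  16='ccbbba' goto ·  [P2 ends]
  17='aa' goto d→18
  18='aad' goto c→19
  19='aadc' goto b→20
  20='aadcb' goto ·  [P3 ends]

Failure links (BFS by depth):
  n1('a'): parent n0 fail=0; on 'a' 0 → fail=0;  out ∅∪∅=∅
  n5('b'): parent n0 fail=0; on 'b' 0 → fail=0;  out ∅∪∅=∅
  n11('c'): parent n0 fail=0; on 'c' 0 → fail=0;  out ∅∪∅=∅
  n2('ad'): parent n1 fail=0; on 'd' 0 → fail=0;  out ∅∪∅=∅
  n6('ba'): parent n5 fail=0; on 'a' 0 → fail=1;  out ∅∪∅=∅
  n12('cc'): parent n11 fail=0; on 'c' 0 → fail=11;  out ∅∪∅=∅
  n17('aa'): parent n1 fail=0; on 'a' 0 → fail=1;  out ∅∪∅=∅
  n3('ada'): parent n2 fail=0; on 'a' 0 → fail=1;  out ∅∪∅=∅
  n7('baa'): parent n6 fail=1; on 'a' 1 → fail=17;  out ∅∪∅=∅
  n13('ccb'): parent n12 fail=11; on 'b' 11→0 → fail=5;  out ∅∪∅=∅
  n18('aad'): parent n17 fail=1; on 'd' 1 → fail=2;  out ∅∪∅=∅
  n4('adab'): parent n3 fail=1; on 'b' 1→0 → fail=5;  out {0}∪∅={0}
  n8('baad'): parent n7 fail=17; on 'd' 17 → fail=18;  out ∅∪∅=∅
  n14('ccbb'): parent n13 fail=5; on 'b' 5→0 → fail=5;  out ∅∪∅=∅
  n19('aadc'): parent n18 fail=2; on 'c' 2→0 → fail=11;  out ∅∪∅=∅
  n9('baadc'): parent n8 fail=18; on 'c' 18 → fail=19;  out ∅∪∅=∅
  n15('ccbbb'): parent n14 fail=5; on 'b' 5→0 → fail=5;  out ∅∪∅=∅
  n20('aadcb'): parent n19 fail=11; on 'b' 11→0 → fail=5;  out {3}∪∅={3}
  n10('baadcb'): parent n9 fail=19; on 'b' 19 → fail=20;  out {1}∪{3}={1,3}
  n16('ccbbba'): parent n15 fail=5; on 'a' 5 → fail=6;  out {2}∪∅={2}

Run:
i=0 'a': node 0→1
i=1 'a': node 1→17
i=2 'd': node 17→18
i=3 'a': node 18→3 (fail-walked)
i=4 'b': node 3→4  ** P0@[1:4]
i=5 'b': node 4→5 (fail-walked)
i=6 'c': node 5→11 (fail-walked)
i=7 'b': node 11→5 (fail-walked)
i=8 'a': node 5→6
i=9 'd': node 6→2 (fail-walked)
i=10 'a': node 2→3
i=11 'b': node 3→4  ** P0@[8:11]
i=12 'b': node 4→5 (fail-walked)
i=13 'd': node 5→0 (fail-walked)
i=14 'a': node 0→1
i=15 'c': node 1→11 (fail-walked)
i=16 'b': node 11→5 (fail-walked)
i=17 'a': node 5→6
i=18 'a': node 6→7
i=19 'd': node 7→8
i=20 'c': node 8→9
i=21 'b': node 9→10  ** P1@[16:21],P3@[17:21]
i=22 'b': node 10→5 (fail-walked)
i=23 'b': node 5→5 (fail-walked)
i=24 'b': node 5→5 (fail-walked)
i=25 'b': node 5→5 (fail-walked)
i=26 'c': node 5→11 (fail-walked)
i=27 'b': node 11→5 (fail-walked)
i=28 'a': node 5→6
i=29 'a': node 6→7
i=30 'd': node 7→8
i=31 'c': node 8→9
i=32 'b': node 9→10  ** P1@[27:32],P3@[28:32]
i=33 'a': node 10→6 (fail-walked)
i=34 'a': node 6→7
i=35 'c': node 7→11 (fail-walked)
i=36 'c': node 11→12
i=37 'b': node 12→13
i=38 'b': node 13→14
i=39 'b': node 14→15
i=40 'a': node 15→16  ** P2@[35:40]
i=41 'b': node 16→5 (fail-walked)
i=42 'd': node 5→0 (fail-walked)
i=43 'd': node 0→0
i=44 'd': node 0→0
i=45 'b': node 0→5
i=46 'a': node 5→6
i=47 'a': node 6→7
i=48 'd': node 7→8
i=49 'c': node 8→9
i=50 'b': node 9→10  ** P1@[45:50],P3@[46:50]
i=51 'b': node 10→5 (fail-walked)
i=52 'a': node 5→6
i=53 'a': node 6→7
i=54 'c': node 7→11 (fail-walked)
i=55 'c': node 11→12
i=56 'a': node 12→1 (fail-walked)
i=57 'a': node 1→17
i=58 'a': node 17→17 (fail-walked)
i=59 'd': node 17→18
i=60 'a': node 18→3 (fail-walked)
i=61 'a': node 3→17 (fail-walked)
i=62 'd': node 17→18
i=63 'c': node 18→19
i=64 'b': node 19→20  ** P3@[60:64]
i=65 'c': node 20→11 (fail-walked)
i=66 'c': node 11→12
i=67 'b': node 12→13
i=68 'b': node 13→14
i=69 'b': node 14→15
i=70 'a': node 15→16  ** P2@[65:70]

Result: [[4,0],[11,0],[21,1],[21,3],[32,1],[32,3],[40,2],[50,1],[50,3],[64,3],[70,2]]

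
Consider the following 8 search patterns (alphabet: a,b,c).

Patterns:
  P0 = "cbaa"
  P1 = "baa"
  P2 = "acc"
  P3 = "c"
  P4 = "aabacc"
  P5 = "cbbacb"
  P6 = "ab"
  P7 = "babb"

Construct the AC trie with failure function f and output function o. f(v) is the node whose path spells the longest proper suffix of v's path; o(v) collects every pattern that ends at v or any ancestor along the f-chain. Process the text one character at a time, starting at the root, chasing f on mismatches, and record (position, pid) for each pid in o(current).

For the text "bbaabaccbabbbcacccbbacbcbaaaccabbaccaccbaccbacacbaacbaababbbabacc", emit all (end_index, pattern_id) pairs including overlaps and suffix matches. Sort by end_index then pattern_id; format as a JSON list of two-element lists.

Build:
Trie (insert patterns):
  0='ε' goto a→8 b→5 c→1
  1='c' goto b→2  ←P3
  2='cb' goto a→3 b→16
  3='cba' goto a→4
  4='cbaa' goto ·  ←P0
  5='b' goto a→6
  6='ba' goto a→7 b→21
  7='baa' goto ·  ←P1
  8='a' goto a→11 b→20 c→9
  9='ac' goto c→10
  10='acc' goto ·  ←P2
  11='aa' goto b→12
  12='aab' goto a→13
  13='aaba' goto c→14
  14='aabac' goto c→15
  15='aabacc' goto ·  ←P4
  16='cbb' goto a→17
  17='cbba' goto c→18
  18='cbbac' goto b→19
  19='cbbacb' goto ·  ←P5
  20='ab' goto ·  ←P6
  21='bab' goto b→22
  22='babb' goto ·  ←P7

BFS fail/out derivation:
  fail(1) 'c': from fail(0)=0 chase 'c': 0 ⇒ 0;  out={3}∪out(0)={3}
  fail(5) 'b': from fail(0)=0 chase 'b': 0 ⇒ 0;  out=∅∪out(0)=∅
  fail(8) 'a': from fail(0)=0 chase 'a': 0 ⇒ 0;  out=∅∪out(0)=∅
  fail(2) 'cb': from fail(1)=0 chase 'b': 0 ⇒ 5;  out=∅∪out(5)=∅
  fail(6) 'ba': from fail(5)=0 chase 'a': 0 ⇒ 8;  out=∅∪out(8)=∅
  fail(9) 'ac': from fail(8)=0 chase 'c': 0 ⇒ 1;  out=∅∪out(1)={3}
  fail(11) 'aa': from fail(8)=0 chase 'a': 0 ⇒ 8;  out=∅∪out(8)=∅
  fail(20) 'ab': from fail(8)=0 chase 'b': 0 ⇒ 5;  out={6}∪out(5)={6}
  fail(3) 'cba': from fail(2)=5 chase 'a': 5 ⇒ 6;  out=∅∪out(6)=∅
  fail(7) 'baa': from fail(6)=8 chase 'a': 8 ⇒ 11;  out={1}∪out(11)={1}
  fail(10) 'acc': from fail(9)=1 chase 'c': 1→0 ⇒ 1;  out={2}∪out(1)={2,3}
  fail(12) 'aab': from fail(11)=8 chase 'b': 8 ⇒ 20;  out=∅∪out(20)={6}
  fail(16) 'cbb': from fail(2)=5 chase 'b': 5→0 ⇒ 5;  out=∅∪out(5)=∅
  fail(21) 'bab': from fail(6)=8 chase 'b': 8 ⇒ 20;  out=∅∪out(20)={6}
  fail(4) 'cbaa': from fail(3)=6 chase 'a': 6 ⇒ 7;  out={0}∪out(7)={0,1}
  fail(13) 'aaba': from fail(12)=20 chase 'a': 20→5 ⇒ 6;  out=∅∪out(6)=∅
  fail(17) 'cbba': from fail(16)=5 chase 'a': 5 ⇒ 6;  out=∅∪out(6)=∅
  fail(22) 'babb': from fail(21)=20 chase 'b': 20→5→0 ⇒ 5;  out={7}∪out(5)={7}
  fail(14) 'aabac': from fail(13)=6 chase 'c': 6→8 ⇒ 9;  out=∅∪out(9)={3}
  fail(18) 'cbbac': from fail(17)=6 chase 'c': 6→8 ⇒ 9;  out=∅∪out(9)={3}
  fail(15) 'aabacc': from fail(14)=9 chase 'c': 9 ⇒ 10;  out={4}∪out(10)={2,3,4}
  fail(19) 'cbbacb': from fail(18)=9 chase 'b': 9→1 ⇒ 2;  out={5}∪out(2)={5}

Run:
pos 0 'b': at 5
pos 1 'b': at 5 (via fail)
pos 2 'a': at 6
pos 3 'a': at 7  emit P1@[1:3]
pos 4 'b': at 12 (via fail)  emit P6@[3:4]
pos 5 'a': at 13
pos 6 'c': at 14  emit P3@[6:6]
pos 7 'c': at 15  emit P2@[5:7],P3@[7:7],P4@[2:7]
pos 8 'b': at 2 (via fail)
pos 9 'a': at 3
pos 10 'b': at 21 (via fail)  emit P6@[9:10]
pos 11 'b': at 22  emit P7@[8:11]
pos 12 'b': at 5 (via fail)
pos 13 'c': at 1 (via fail)  emit P3@[13:13]
pos 14 'a': at 8 (via fail)
pos 15 'c': at 9  emit P3@[15:15]
pos 16 'c': at 10  emit P2@[14:16],P3@[16:16]
pos 17 'c': at 1 (via fail)  emit P3@[17:17]
pos 18 'b': at 2
pos 19 'b': at 16
pos 20 'a': at 17
pos 21 'c': at 18  emit P3@[21:21]
pos 22 'b': at 19  emit P5@[17:22]
pos 23 'c': at 1 (via fail)  emit P3@[23:23]
pos 24 'b': at 2
pos 25 'a': at 3
pos 26 'a': at 4  emit P0@[23:26],P1@[24:26]
pos 27 'a': at 11 (via fail)
pos 28 'c': at 9 (via fail)  emit P3@[28:28]
pos 29 'c': at 10  emit P2@[27:29],P3@[29:29]
pos 30 'a': at 8 (via fail)
pos 31 'b': at 20  emit P6@[30:31]
pos 32 'b': at 5 (via fail)
pos 33 'a': at 6
pos 34 'c': at 9 (via fail)  emit P3@[34:34]
pos 35 'c': at 10  emit P2@[33:35],P3@[35:35]
pos 36 'a': at 8 (via fail)
pos 37 'c': at 9  emit P3@[37:37]
pos 38 'c': at 10  emit P2@[36:38],P3@[38:38]
pos 39 'b': at 2 (via fail)
pos 40 'a': at 3
pos 41 'c': at 9 (via fail)  emit P3@[41:41]
pos 42 'c': at 10  emit P2@[40:42],P3@[42:42]
pos 43 'b': at 2 (via fail)
pos 44 'a': at 3
pos 45 'c': at 9 (via fail)  emit P3@[45:45]
pos 46 'a': at 8 (via fail)
pos 47 'c': at 9  emit P3@[47:47]
pos 48 'b': at 2 (via fail)
pos 49 'a': at 3
pos 50 'a': at 4  emit P0@[47:50],P1@[48:50]
pos 51 'c': at 9 (via fail)  emit P3@[51:51]
pos 52 'b': at 2 (via fail)
pos 53 'a': at 3
pos 54 'a': at 4  emit P0@[51:54],P1@[52:54]
pos 55 'b': at 12 (via fail)  emit P6@[54:55]
pos 56 'a': at 13
pos 57 'b': at 21 (via fail)  emit P6@[56:57]
pos 58 'b': at 22  emit P7@[55:58]
pos 59 'b': at 5 (via fail)
pos 60 'a': at 6
pos 61 'b': at 21  emit P6@[60:61]
pos 62 'a': at 6 (via fail)
pos 63 'c': at 9 (via fail)  emit P3@[63:63]
pos 64 'c': at 10  emit P2@[62:64],P3@[64:64]

All matches (sorted): [[3,1],[4,6],[6,3],[7,2],[7,3],[7,4],[10,6],[11,7],[13,3],[15,3],[16,2],[16,3],[17,3],[21,3],[22,5],[23,3],[26,0],[26,1],[28,3],[29,2],[29,3],[31,6],[34,3],[35,2],[35,3],[37,3],[38,2],[38,3],[41,3],[42,2],[42,3],[45,3],[47,3],[50,0],[50,1],[51,3],[54,0],[54,1],[55,6],[57,6],[58,7],[61,6],[63,3],[64,2],[64,3]]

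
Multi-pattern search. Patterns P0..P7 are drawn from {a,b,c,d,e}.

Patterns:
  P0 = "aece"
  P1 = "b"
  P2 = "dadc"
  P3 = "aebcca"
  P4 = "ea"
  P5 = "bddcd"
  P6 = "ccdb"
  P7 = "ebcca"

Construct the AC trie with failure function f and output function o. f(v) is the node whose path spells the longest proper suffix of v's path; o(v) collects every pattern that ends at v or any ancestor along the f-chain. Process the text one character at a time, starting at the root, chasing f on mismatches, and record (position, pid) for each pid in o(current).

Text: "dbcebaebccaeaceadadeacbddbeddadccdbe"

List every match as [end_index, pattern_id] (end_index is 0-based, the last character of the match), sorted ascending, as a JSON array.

Build:
Trie nodes:
  0='ε' goto a→1 b→5 c→20 d→6 e→14
  1='a' goto e→2
  2='ae' goto b→10 c→3
  3='aec' goto e→4
  4='aece' goto ·  [P0 ends]
  5='b' goto d→16  [P1 ends]
  6='d' goto a→7
  7='da' goto d→8
  8='dad' goto c→9
  9='dadc' goto ·  [P2 ends]
  10='aeb' goto c→11
  11='aebc' goto c→12
  12='aebcc' goto a→13
  13='aebcca' goto ·  [P3 ends]
  14='e' goto a→15 b→24
  15='ea' goto ·  [P4 ends]
  16='bd' goto d→17
  17='bdd' goto c→18
  18='bddc' goto d→19
  19='bddcd' goto ·  [P5 ends]
  20='c' goto c→21
  21='cc' goto d→22
  22='ccd' goto b→23
  23='ccdb' goto ·  [P6 ends]
  24='eb' goto c→25
  25='ebc' goto c→26
  26='ebcc' goto a→27
  27='ebcca' goto ·  [P7 ends]

Failure links (BFS by depth):
  n1('a'): parent n0 fail=0; on 'a' 0 → fail=0;  out ∅∪∅=∅
  n5('b'): parent n0 fail=0; on 'b' 0 → fail=0;  out {1}∪∅={1}
  n6('d'): parent n0 fail=0; on 'd' 0 → fail=0;  out ∅∪∅=∅
  n14('e'): parent n0 fail=0; on 'e' 0 → fail=0;  out ∅∪∅=∅
  n20('c'): parent n0 fail=0; on 'c' 0 → fail=0;  out ∅∪∅=∅
  n2('ae'): parent n1 fail=0; on 'e' 0 → fail=14;  out ∅∪∅=∅
  n7('da'): parent n6 fail=0; on 'a' 0 → fail=1;  out ∅∪∅=∅
  n15('ea'): parent n14 fail=0; on 'a' 0 → fail=1;  out {4}∪∅={4}
  n16('bd'): parent n5 fail=0; on 'd' 0 → fail=6;  out ∅∪∅=∅
  n21('cc'): parent n20 fail=0; on 'c' 0 → fail=20;  out ∅∪∅=∅
  n24('eb'): parent n14 fail=0; on 'b' 0 → fail=5;  out ∅∪{1}={1}
  n3('aec'): parent n2 fail=14; on 'c' 14→0 → fail=20;  out ∅∪∅=∅
  n8('dad'): parent n7 fail=1; on 'd' 1→0 → fail=6;  out ∅∪∅=∅
  n10('aeb'): parent n2 fail=14; on 'b' 14 → fail=24;  out ∅∪{1}={1}
  n17('bdd'): parent n16 fail=6; on 'd' 6→0 → fail=6;  out ∅∪∅=∅
  n22('ccd'): parent n21 fail=20; on 'd' 20→0 → fail=6;  out ∅∪∅=∅
  n25('ebc'): parent n24 fail=5; on 'c' 5→0 → fail=20;  out ∅∪∅=∅
  n4('aece'): parent n3 fail=20; on 'e' 20→0 → fail=14;  out {0}∪∅={0}
  n9('dadc'): parent n8 fail=6; on 'c' 6→0 → fail=20;  out {2}∪∅={2}
  n11('aebc'): parent n10 fail=24; on 'c' 24 → fail=25;  out ∅∪∅=∅
  n18('bddc'): parent n17 fail=6; on 'c' 6→0 → fail=20;  out ∅∪∅=∅
  n23('ccdb'): parent n22 fail=6; on 'b' 6→0 → fail=5;  out {6}∪{1}={1,6}
  n26('ebcc'): parent n25 fail=20; on 'c' 20 → fail=21;  out ∅∪∅=∅
  n12('aebcc'): parent n11 fail=25; on 'c' 25 → fail=26;  out ∅∪∅=∅
  n19('bddcd'): parent n18 fail=20; on 'd' 20→0 → fail=6;  out {5}∪∅={5}
  n27('ebcca'): parent n26 fail=21; on 'a' 21→20→0 → fail=1;  out {7}∪∅={7}
  n13('aebcca'): parent n12 fail=26; on 'a' 26 → fail=27;  out {3}∪{7}={3,7}

Scan:
[0] read 'd'  n0⇒n6
[1] read 'b'  n6⇒n5 (via fail)  emit P1@[1:1]
[2] read 'c'  n5⇒n20 (via fail)
[3] read 'e'  n20⇒n14 (via fail)
[4] read 'b'  n14⇒n24  emit P1@[4:4]
[5] read 'a'  n24⇒n1 (via fail)
[6] read 'e'  n1⇒n2
[7] read 'b'  n2⇒n10  emit P1@[7:7]
[8] read 'c'  n10⇒n11
[9] read 'c'  n11⇒n12
[10] read 'a'  n12⇒n13  emit P3@[5:10],P7@[6:10]
[11] read 'e'  n13⇒n2 (via fail)
[12] read 'a'  n2⇒n15 (via fail)  emit P4@[11:12]
[13] read 'c'  n15⇒n20 (via fail)
[14] read 'e'  n20⇒n14 (via fail)
[15] read 'a'  n14⇒n15  emit P4@[14:15]
[16] read 'd'  n15⇒n6 (via fail)
[17] read 'a'  n6⇒n7
[18] read 'd'  n7⇒n8
[19] read 'e'  n8⇒n14 (via fail)
[20] read 'a'  n14⇒n15  emit P4@[19:20]
[21] read 'c'  n15⇒n20 (via fail)
[22] read 'b'  n20⇒n5 (via fail)  emit P1@[22:22]
[23] read 'd'  n5⇒n16
[24] read 'd'  n16⇒n17
[25] read 'b'  n17⇒n5 (via fail)  emit P1@[25:25]
[26] read 'e'  n5⇒n14 (via fail)
[27] read 'd'  n14⇒n6 (via fail)
[28] read 'd'  n6⇒n6 (via fail)
[29] read 'a'  n6⇒n7
[30] read 'd'  n7⇒n8
[31] read 'c'  n8⇒n9  emit P2@[28:31]
[32] read 'c'  n9⇒n21 (via fail)
[33] read 'd'  n21⇒n22
[34] read 'b'  n22⇒n23  emit P1@[34:34],P6@[31:34]
[35] read 'e'  n23⇒n14 (via fail)

Result: [[1,1],[4,1],[7,1],[10,3],[10,7],[12,4],[15,4],[20,4],[22,1],[25,1],[31,2],[34,1],[34,6]]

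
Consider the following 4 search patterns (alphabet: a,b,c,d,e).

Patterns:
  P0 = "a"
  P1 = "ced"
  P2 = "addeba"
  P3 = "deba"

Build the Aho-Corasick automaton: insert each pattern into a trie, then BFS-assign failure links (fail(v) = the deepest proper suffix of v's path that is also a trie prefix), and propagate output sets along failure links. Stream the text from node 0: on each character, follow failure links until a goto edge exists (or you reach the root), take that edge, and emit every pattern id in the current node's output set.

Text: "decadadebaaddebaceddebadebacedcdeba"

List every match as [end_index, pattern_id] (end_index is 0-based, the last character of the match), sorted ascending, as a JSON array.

Construct AC machine:
Trie nodes:
  n0 'ε': a→1 c→2 d→10
  n1 'a': d→5  ←P0
  n2 'c': e→3
  n3 'ce': d→4
  n4 'ced': ·  ←P1
  n5 'ad': d→6
  n6 'add': e→7
  n7 'adde': b→8
  n8 'addeb': a→9
  n9 'addeba': ·  ←P2
  n10 'd': e→11
  n11 'de': b→12
  n12 'deb': a→13
  n13 'deba': ·  ←P3

Failure links (BFS by depth):
  n1('a'): parent n0 fail=0; on 'a' 0 → fail=0;  out {0}∪∅={0}
  n2('c'): parent n0 fail=0; on 'c' 0 → fail=0;  out ∅∪∅=∅
  n10('d'): parent n0 fail=0; on 'd' 0 → fail=0;  out ∅∪∅=∅
  n3('ce'): parent n2 fail=0; on 'e' 0 → fail=0;  out ∅∪∅=∅
  n5('ad'): parent n1 fail=0; on 'd' 0 → fail=10;  out ∅∪∅=∅
  n11('de'): parent n10 fail=0; on 'e' 0 → fail=0;  out ∅∪∅=∅
  n4('ced'): parent n3 fail=0; on 'd' 0 → fail=10;  out {1}∪∅={1}
  n6('add'): parent n5 fail=10; on 'd' 10→0 → fail=10;  out ∅∪∅=∅
  n12('deb'): parent n11 fail=0; on 'b' 0 → fail=0;  out ∅∪∅=∅
  n7('adde'): parent n6 fail=10; on 'e' 10 → fail=11;  out ∅∪∅=∅
  n13('deba'): parent n12 fail=0; on 'a' 0 → fail=1;  out {3}∪{0}={0,3}
  n8('addeb'): parent n7 fail=11; on 'b' 11 → fail=12;  out ∅∪∅=∅
  n9('addeba'): parent n8 fail=12; on 'a' 12 → fail=13;  out {2}∪{0,3}={0,2,3}

Run:
[0] read 'd'  n0⇒n10
[1] read 'e'  n10⇒n11
[2] read 'c'  n11⇒n2 ·f
[3] read 'a'  n2⇒n1 ·f  ** P0@[3:3]
[4] read 'd'  n1⇒n5
[5] read 'a'  n5⇒n1 ·f  ** P0@[5:5]
[6] read 'd'  n1⇒n5
[7] read 'e'  n5⇒n11 ·f
[8] read 'b'  n11⇒n12
[9] read 'a'  n12⇒n13  ** P0@[9:9],P3@[6:9]
[10] read 'a'  n13⇒n1 ·f  ** P0@[10:10]
[11] read 'd'  n1⇒n5
[12] read 'd'  n5⇒n6
[13] read 'e'  n6⇒n7
[14] read 'b'  n7⇒n8
[15] read 'a'  n8⇒n9  ** P0@[15:15],P2@[10:15],P3@[12:15]
[16] read 'c'  n9⇒n2 ·f
[17] read 'e'  n2⇒n3
[18] read 'd'  n3⇒n4  ** P1@[16:18]
[19] read 'd'  n4⇒n10 ·f
[20] read 'e'  n10⇒n11
[21] read 'b'  n11⇒n12
[22] read 'a'  n12⇒n13  ** P0@[22:22],P3@[19:22]
[23] read 'd'  n13⇒n5 ·f
[24] read 'e'  n5⇒n11 ·f
[25] read 'b'  n11⇒n12
[26] read 'a'  n12⇒n13  ** P0@[26:26],P3@[23:26]
[27] read 'c'  n13⇒n2 ·f
[28] read 'e'  n2⇒n3
[29] read 'd'  n3⇒n4  ** P1@[27:29]
[30] read 'c'  n4⇒n2 ·f
[31] read 'd'  n2⇒n10 ·f
[32] read 'e'  n10⇒n11
[33] read 'b'  n11⇒n12
[34] read 'a'  n12⇒n13  ** P0@[34:34],P3@[31:34]

All matches (sorted): [[3,0],[5,0],[9,0],[9,3],[10,0],[15,0],[15,2],[15,3],[18,1],[22,0],[22,3],[26,0],[26,3],[29,1],[34,0],[34,3]]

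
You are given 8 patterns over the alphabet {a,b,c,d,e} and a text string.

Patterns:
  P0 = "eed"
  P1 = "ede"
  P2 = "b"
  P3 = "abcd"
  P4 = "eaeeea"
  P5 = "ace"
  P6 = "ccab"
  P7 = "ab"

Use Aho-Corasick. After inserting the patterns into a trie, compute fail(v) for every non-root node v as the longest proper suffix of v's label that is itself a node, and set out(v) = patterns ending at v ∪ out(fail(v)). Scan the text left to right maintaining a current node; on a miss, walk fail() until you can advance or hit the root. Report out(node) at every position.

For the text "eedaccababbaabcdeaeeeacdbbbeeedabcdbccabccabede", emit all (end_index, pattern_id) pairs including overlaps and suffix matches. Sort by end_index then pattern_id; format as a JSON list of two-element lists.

Build:
Trie nodes:
  0='ε' goto a→7 b→6 c→18 e→1
  1='e' goto a→11 d→4 e→2
  2='ee' goto d→3
  3='eed' goto ·  ←P0
  4='ed' goto e→5
  5='ede' goto ·  ←P1
  6='b' goto ·  ←P2
  7='a' goto b→8 c→16
  8='ab' goto c→9  ←P7
  9='abc' goto d→10
  10='abcd' goto ·  ←P3
  11='ea' goto e→12
  12='eae' goto e→13
  13='eaee' goto e→14
  14='eaeee' goto a→15
  15='eaeeea' goto ·  ←P4
  16='ac' goto e→17
  17='ace' goto ·  ←P5
  18='c' goto c→19
  19='cc' goto a→20
  20='cca' goto b→21
  21='ccab' goto ·  ←P6

Failure links (BFS by depth):
  n1('e'): parent n0 fail=0; on 'e' 0 → fail=0;  out ∅∪∅=∅
  n6('b'): parent n0 fail=0; on 'b' 0 → fail=0;  out {2}∪∅={2}
  n7('a'): parent n0 fail=0; on 'a' 0 → fail=0;  out ∅∪∅=∅
  n18('c'): parent n0 fail=0; on 'c' 0 → fail=0;  out ∅∪∅=∅
  n2('ee'): parent n1 fail=0; on 'e' 0 → fail=1;  out ∅∪∅=∅
  n4('ed'): parent n1 fail=0; on 'd' 0 → fail=0;  out ∅∪∅=∅
  n8('ab'): parent n7 fail=0; on 'b' 0 → fail=6;  out {7}∪{2}={2,7}
  n11('ea'): parent n1 fail=0; on 'a' 0 → fail=7;  out ∅∪∅=∅
  n16('ac'): parent n7 fail=0; on 'c' 0 → fail=18;  out ∅∪∅=∅
  n19('cc'): parent n18 fail=0; on 'c' 0 → fail=18;  out ∅∪∅=∅
  n3('eed'): parent n2 fail=1; on 'd' 1 → fail=4;  out {0}∪∅={0}
  n5('ede'): parent n4 fail=0; on 'e' 0 → fail=1;  out {1}∪∅={1}
  n9('abc'): parent n8 fail=6; on 'c' 6→0 → fail=18;  out ∅∪∅=∅
  n12('eae'): parent n11 fail=7; on 'e' 7→0 → fail=1;  out ∅∪∅=∅
  n17('ace'): parent n16 fail=18; on 'e' 18→0 → fail=1;  out {5}∪∅={5}
  n20('cca'): parent n19 fail=18; on 'a' 18→0 → fail=7;  out ∅∪∅=∅
  n10('abcd'): parent n9 fail=18; on 'd' 18→0 → fail=0;  out {3}∪∅={3}
  n13('eaee'): parent n12 fail=1; on 'e' 1 → fail=2;  out ∅∪∅=∅
  n21('ccab'): parent n20 fail=7; on 'b' 7 → fail=8;  out {6}∪{2,7}={2,6,7}
  n14('eaeee'): parent n13 fail=2; on 'e' 2→1 → fail=2;  out ∅∪∅=∅
  n15('eaeeea'): parent n14 fail=2; on 'a' 2→1 → fail=11;  out {4}∪∅={4}

Scan:
pos 0 'e': at 1
pos 1 'e': at 2
pos 2 'd': at 3  → match P0@[0:2]
pos 3 'a': at 7 (fail-walked)
pos 4 'c': at 16
pos 5 'c': at 19 (fail-walked)
pos 6 'a': at 20
pos 7 'b': at 21  → match P2@[7:7],P6@[4:7],P7@[6:7]
pos 8 'a': at 7 (fail-walked)
pos 9 'b': at 8  → match P2@[9:9],P7@[8:9]
pos 10 'b': at 6 (fail-walked)  → match P2@[10:10]
pos 11 'a': at 7 (fail-walked)
pos 12 'a': at 7 (fail-walked)
pos 13 'b': at 8  → match P2@[13:13],P7@[12:13]
pos 14 'c': at 9
pos 15 'd': at 10  → match P3@[12:15]
pos 16 'e': at 1 (fail-walked)
pos 17 'a': at 11
pos 18 'e': at 12
pos 19 'e': at 13
pos 20 'e': at 14
pos 21 'a': at 15  → match P4@[16:21]
pos 22 'c': at 16 (fail-walked)
pos 23 'd': at 0 (fail-walked)
pos 24 'b': at 6  → match P2@[24:24]
pos 25 'b': at 6 (fail-walked)  → match P2@[25:25]
pos 26 'b': at 6 (fail-walked)  → match P2@[26:26]
pos 27 'e': at 1 (fail-walked)
pos 28 'e': at 2
pos 29 'e': at 2 (fail-walked)
pos 30 'd': at 3  → match P0@[28:30]
pos 31 'a': at 7 (fail-walked)
pos 32 'b': at 8  → match P2@[32:32],P7@[31:32]
pos 33 'c': at 9
pos 34 'd': at 10  → match P3@[31:34]
pos 35 'b': at 6 (fail-walked)  → match P2@[35:35]
pos 36 'c': at 18 (fail-walked)
pos 37 'c': at 19
pos 38 'a': at 20
pos 39 'b': at 21  → match P2@[39:39],P6@[36:39],P7@[38:39]
pos 40 'c': at 9 (fail-walked)
pos 41 'c': at 19 (fail-walked)
pos 42 'a': at 20
pos 43 'b': at 21  → match P2@[43:43],P6@[40:43],P7@[42:43]
pos 44 'e': at 1 (fail-walked)
pos 45 'd': at 4
pos 46 'e': at 5  → match P1@[44:46]

Matches: [[2,0],[7,2],[7,6],[7,7],[9,2],[9,7],[10,2],[13,2],[13,7],[15,3],[21,4],[24,2],[25,2],[26,2],[30,0],[32,2],[32,7],[34,3],[35,2],[39,2],[39,6],[39,7],[43,2],[43,6],[43,7],[46,1]]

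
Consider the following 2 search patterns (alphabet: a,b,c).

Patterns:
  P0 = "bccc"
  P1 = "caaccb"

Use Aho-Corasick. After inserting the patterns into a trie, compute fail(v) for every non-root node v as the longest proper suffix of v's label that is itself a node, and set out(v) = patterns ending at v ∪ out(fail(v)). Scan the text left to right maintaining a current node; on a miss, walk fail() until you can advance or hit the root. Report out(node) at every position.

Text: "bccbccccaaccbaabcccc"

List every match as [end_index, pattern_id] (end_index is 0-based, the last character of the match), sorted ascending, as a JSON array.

Build:
Trie (insert patterns):
  n0 'ε': b→1 c→5
  n1 'b': c→2
  n2 'bc': c→3
  n3 'bcc': c→4
  n4 'bccc': ·  ←P0
  n5 'c': a→6
  n6 'ca': a→7
  n7 'caa': c→8
  n8 'caac': c→9
  n9 'caacc': b→10
  n10 'caaccb': ·  ←P1

Failure links (BFS by depth):
  fail(1) 'b': from fail(0)=0 chase 'b': 0 ⇒ 0;  out=∅∪out(0)=∅
  fail(5) 'c': from fail(0)=0 chase 'c': 0 ⇒ 0;  out=∅∪out(0)=∅
  fail(2) 'bc': from fail(1)=0 chase 'c': 0 ⇒ 5;  out=∅∪out(5)=∅
  fail(6) 'ca': from fail(5)=0 chase 'a': 0 ⇒ 0;  out=∅∪out(0)=∅
  fail(3) 'bcc': from fail(2)=5 chase 'c': 5→0 ⇒ 5;  out=∅∪out(5)=∅
  fail(7) 'caa': from fail(6)=0 chase 'a': 0 ⇒ 0;  out=∅∪out(0)=∅
  fail(4) 'bccc': from fail(3)=5 chase 'c': 5→0 ⇒ 5;  out={0}∪out(5)={0}
  fail(8) 'caac': from fail(7)=0 chase 'c': 0 ⇒ 5;  out=∅∪out(5)=∅
  fail(9) 'caacc': from fail(8)=5 chase 'c': 5→0 ⇒ 5;  out=∅∪out(5)=∅
  fail(10) 'caaccb': from fail(9)=5 chase 'b': 5→0 ⇒ 1;  out={1}∪out(1)={1}

Run:
pos 0 'b': at 1
pos 1 'c': at 2
pos 2 'c': at 3
pos 3 'b': at 1 (via fail)
pos 4 'c': at 2
pos 5 'c': at 3
pos 6 'c': at 4  ** P0@[3:6]
pos 7 'c': at 5 (via fail)
pos 8 'a': at 6
pos 9 'a': at 7
pos 10 'c': at 8
pos 11 'c': at 9
pos 12 'b': at 10  ** P1@[7:12]
pos 13 'a': at 0 (via fail)
pos 14 'a': at 0
pos 15 'b': at 1
pos 16 'c': at 2
pos 17 'c': at 3
pos 18 'c': at 4  ** P0@[15:18]
pos 19 'c': at 5 (via fail)

All matches (sorted): [[6,0],[12,1],[18,0]]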